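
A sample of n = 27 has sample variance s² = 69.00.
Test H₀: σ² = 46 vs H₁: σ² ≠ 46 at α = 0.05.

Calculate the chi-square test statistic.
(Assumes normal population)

Answer: χ² = 39.0000, fail to reject H₀

Derivation:
df = n - 1 = 26
χ² = (n-1)s²/σ₀² = 26×69.00/46 = 39.0000
Critical values: χ²_{0.975,26} = 13.844, χ²_{0.025,26} = 41.923
Rejection region: χ² < 13.844 or χ² > 41.923
Decision: fail to reject H₀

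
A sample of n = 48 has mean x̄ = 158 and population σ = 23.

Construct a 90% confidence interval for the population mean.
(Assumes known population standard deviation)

Answer: (152.5389, 163.4611)

Derivation:
Confidence level: 90%, α = 0.1
z_0.05 = 1.645
SE = σ/√n = 23/√48 = 3.3198
Margin of error = 1.645 × 3.3198 = 5.4611
CI: x̄ ± margin = 158 ± 5.4611
CI: (152.5389, 163.4611)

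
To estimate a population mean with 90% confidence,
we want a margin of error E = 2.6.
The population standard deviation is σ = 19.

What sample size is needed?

Answer: n = 145

Derivation:
z_0.05 = 1.645
n = (z×σ/E)² = (1.645×19/2.6)²
n = 144.5081
Round up: n = 145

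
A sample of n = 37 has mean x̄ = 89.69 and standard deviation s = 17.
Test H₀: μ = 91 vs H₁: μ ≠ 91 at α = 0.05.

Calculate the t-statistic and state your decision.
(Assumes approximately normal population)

Answer: t = -0.4687, fail to reject H₀

Derivation:
df = n - 1 = 36
SE = s/√n = 17/√37 = 2.7948
t = (x̄ - μ₀)/SE = (89.69 - 91)/2.7948 = -0.4687
Critical value: t_{0.025,36} = ±2.028
p-value ≈ 0.6421
Decision: fail to reject H₀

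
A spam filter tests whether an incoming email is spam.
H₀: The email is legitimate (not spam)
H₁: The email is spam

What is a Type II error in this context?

Answer: Letting a spam email through to the inbox

Derivation:
Type I error: rejecting H₀ when it is actually true (false positive).
Type II error: failing to reject H₀ when H₁ is actually true (false negative).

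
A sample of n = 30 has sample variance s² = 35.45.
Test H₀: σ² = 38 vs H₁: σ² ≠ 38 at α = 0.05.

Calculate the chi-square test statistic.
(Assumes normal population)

df = n - 1 = 29
χ² = (n-1)s²/σ₀² = 29×35.45/38 = 27.0539
Critical values: χ²_{0.975,29} = 16.047, χ²_{0.025,29} = 45.722
Rejection region: χ² < 16.047 or χ² > 45.722
Decision: fail to reject H₀

Answer: χ² = 27.0539, fail to reject H₀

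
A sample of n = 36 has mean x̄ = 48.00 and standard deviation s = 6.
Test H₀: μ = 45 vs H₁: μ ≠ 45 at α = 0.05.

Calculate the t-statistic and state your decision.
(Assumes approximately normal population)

Answer: t = 3.0000, reject H₀

Derivation:
df = n - 1 = 35
SE = s/√n = 6/√36 = 1.0000
t = (x̄ - μ₀)/SE = (48.00 - 45)/1.0000 = 3.0000
Critical value: t_{0.025,35} = ±2.030
p-value ≈ 0.0049
Decision: reject H₀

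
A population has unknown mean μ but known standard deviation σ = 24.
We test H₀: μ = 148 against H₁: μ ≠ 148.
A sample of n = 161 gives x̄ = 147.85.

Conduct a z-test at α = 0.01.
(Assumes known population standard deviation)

Standard error: SE = σ/√n = 24/√161 = 1.8915
z-statistic: z = (x̄ - μ₀)/SE = (147.85 - 148)/1.8915 = -0.0793
Critical value: ±2.576
p-value = 0.9368
Decision: fail to reject H₀

Answer: z = -0.0793, fail to reject H₀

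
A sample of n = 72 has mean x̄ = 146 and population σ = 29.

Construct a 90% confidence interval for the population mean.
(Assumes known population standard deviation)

Confidence level: 90%, α = 0.1
z_0.05 = 1.645
SE = σ/√n = 29/√72 = 3.4177
Margin of error = 1.645 × 3.4177 = 5.6221
CI: x̄ ± margin = 146 ± 5.6221
CI: (140.3779, 151.6221)

Answer: (140.3779, 151.6221)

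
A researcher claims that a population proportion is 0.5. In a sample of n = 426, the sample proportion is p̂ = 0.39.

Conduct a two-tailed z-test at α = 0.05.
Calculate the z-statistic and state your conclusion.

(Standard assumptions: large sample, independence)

Answer: z = -4.5408, reject H₀

Derivation:
H₀: p = 0.5, H₁: p ≠ 0.5
Standard error: SE = √(p₀(1-p₀)/n) = √(0.5×0.5/426) = 0.024225
z-statistic: z = (p̂ - p₀)/SE = (0.39 - 0.5)/0.024225 = -4.5408
Critical value: z_0.025 = ±1.960
p-value < 0.0001
Decision: reject H₀ at α = 0.05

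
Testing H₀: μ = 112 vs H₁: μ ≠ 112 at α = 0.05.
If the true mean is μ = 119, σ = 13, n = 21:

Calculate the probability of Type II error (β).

SE = σ/√n = 13/√21 = 2.8368
Critical values: μ₀ ± z_0.025×SE = 112 ± 1.960×2.8368
Acceptance region: (106.4399, 117.5601)
Under H₁ (μ = 119): z_high = (117.5601 - 119)/2.8368 = -0.5076, z_low = (106.4399 - 119)/2.8368 = -4.4276
β = P(not reject | H₁) = Φ(-0.5076) - Φ(-4.4276) ≈ 0.3059

Answer: β ≈ 0.3059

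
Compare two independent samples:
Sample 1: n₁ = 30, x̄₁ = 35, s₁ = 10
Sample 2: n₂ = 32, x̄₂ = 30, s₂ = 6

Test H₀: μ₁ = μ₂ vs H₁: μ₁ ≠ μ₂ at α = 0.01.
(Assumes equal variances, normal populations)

Answer: t = 2.4049, fail to reject H₀

Derivation:
Pooled variance: s²_p = [29×10² + 31×6²]/(60) = 66.9333
s_p = 8.1813
SE = s_p×√(1/n₁ + 1/n₂) = 8.1813×√(1/30 + 1/32) = 2.0791
t = (x̄₁ - x̄₂)/SE = (35 - 30)/2.0791 = 2.4049
df = 60, t-critical = ±2.660
Decision: fail to reject H₀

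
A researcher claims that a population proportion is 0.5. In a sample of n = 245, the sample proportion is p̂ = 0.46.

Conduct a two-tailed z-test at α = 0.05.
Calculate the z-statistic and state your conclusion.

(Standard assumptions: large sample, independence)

Answer: z = -1.2522, fail to reject H₀

Derivation:
H₀: p = 0.5, H₁: p ≠ 0.5
Standard error: SE = √(p₀(1-p₀)/n) = √(0.5×0.5/245) = 0.031944
z-statistic: z = (p̂ - p₀)/SE = (0.46 - 0.5)/0.031944 = -1.2522
Critical value: z_0.025 = ±1.960
p-value = 0.2105
Decision: fail to reject H₀ at α = 0.05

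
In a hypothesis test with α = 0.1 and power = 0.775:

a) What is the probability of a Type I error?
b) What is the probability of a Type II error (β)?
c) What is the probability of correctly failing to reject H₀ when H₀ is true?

a) Type I error probability = α = 0.1
b) Power = P(reject H₀ | H₁ true) = 1 - β = 0.775, so Type II error probability = β = 1 - Power = 0.225
c) P(fail to reject H₀ | H₀ true) = 1 - α = 0.9

Answer: a) 0.1, b) 0.225, c) 0.9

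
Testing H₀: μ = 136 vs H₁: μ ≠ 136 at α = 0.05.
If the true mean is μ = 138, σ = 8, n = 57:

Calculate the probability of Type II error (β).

SE = σ/√n = 8/√57 = 1.0596
Critical values: μ₀ ± z_0.025×SE = 136 ± 1.960×1.0596
Acceptance region: (133.9232, 138.0768)
Under H₁ (μ = 138): z_high = (138.0768 - 138)/1.0596 = 0.0725, z_low = (133.9232 - 138)/1.0596 = -3.8475
β = P(not reject | H₁) = Φ(0.0725) - Φ(-3.8475) ≈ 0.5288

Answer: β ≈ 0.5288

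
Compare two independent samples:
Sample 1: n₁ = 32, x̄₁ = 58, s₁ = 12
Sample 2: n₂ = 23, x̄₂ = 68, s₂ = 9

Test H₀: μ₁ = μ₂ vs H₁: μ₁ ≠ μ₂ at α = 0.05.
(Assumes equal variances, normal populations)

Answer: t = -3.3697, reject H₀

Derivation:
Pooled variance: s²_p = [31×12² + 22×9²]/(53) = 117.8491
s_p = 10.8558
SE = s_p×√(1/n₁ + 1/n₂) = 10.8558×√(1/32 + 1/23) = 2.9676
t = (x̄₁ - x̄₂)/SE = (58 - 68)/2.9676 = -3.3697
df = 53, t-critical = ±2.006
Decision: reject H₀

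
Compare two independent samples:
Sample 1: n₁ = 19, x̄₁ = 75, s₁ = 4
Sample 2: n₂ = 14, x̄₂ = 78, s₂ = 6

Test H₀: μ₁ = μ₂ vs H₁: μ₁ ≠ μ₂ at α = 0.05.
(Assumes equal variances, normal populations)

Pooled variance: s²_p = [18×4² + 13×6²]/(31) = 24.3871
s_p = 4.9383
SE = s_p×√(1/n₁ + 1/n₂) = 4.9383×√(1/19 + 1/14) = 1.7394
t = (x̄₁ - x̄₂)/SE = (75 - 78)/1.7394 = -1.7247
df = 31, t-critical = ±2.040
Decision: fail to reject H₀

Answer: t = -1.7247, fail to reject H₀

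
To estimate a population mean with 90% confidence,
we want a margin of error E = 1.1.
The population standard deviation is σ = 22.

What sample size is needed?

Answer: n = 1083

Derivation:
z_0.05 = 1.645
n = (z×σ/E)² = (1.645×22/1.1)²
n = 1082.4100
Round up: n = 1083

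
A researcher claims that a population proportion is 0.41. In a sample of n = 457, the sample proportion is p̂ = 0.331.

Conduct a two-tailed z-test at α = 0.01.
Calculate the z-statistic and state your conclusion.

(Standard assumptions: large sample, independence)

H₀: p = 0.41, H₁: p ≠ 0.41
Standard error: SE = √(p₀(1-p₀)/n) = √(0.41×0.59/457) = 0.023007
z-statistic: z = (p̂ - p₀)/SE = (0.331 - 0.41)/0.023007 = -3.4337
Critical value: z_0.005 = ±2.576
p-value = 0.0006
Decision: reject H₀ at α = 0.01

Answer: z = -3.4337, reject H₀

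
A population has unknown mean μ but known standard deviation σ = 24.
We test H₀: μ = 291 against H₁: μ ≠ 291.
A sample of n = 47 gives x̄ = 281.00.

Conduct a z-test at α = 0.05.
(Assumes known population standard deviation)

Standard error: SE = σ/√n = 24/√47 = 3.5008
z-statistic: z = (x̄ - μ₀)/SE = (281.00 - 291)/3.5008 = -2.8565
Critical value: ±1.960
p-value = 0.0043
Decision: reject H₀

Answer: z = -2.8565, reject H₀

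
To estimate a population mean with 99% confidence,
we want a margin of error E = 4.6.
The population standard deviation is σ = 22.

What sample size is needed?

z_0.005 = 2.576
n = (z×σ/E)² = (2.576×22/4.6)²
n = 151.7824
Round up: n = 152

Answer: n = 152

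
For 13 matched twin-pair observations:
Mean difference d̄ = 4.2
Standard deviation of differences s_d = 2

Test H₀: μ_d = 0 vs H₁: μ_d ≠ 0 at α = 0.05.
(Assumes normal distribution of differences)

Answer: t = 7.5717, reject H₀

Derivation:
df = n - 1 = 12
SE = s_d/√n = 2/√13 = 0.5547
t = d̄/SE = 4.2/0.5547 = 7.5717
Critical value: t_{0.025,12} = ±2.179
p-value < 0.0001
Decision: reject H₀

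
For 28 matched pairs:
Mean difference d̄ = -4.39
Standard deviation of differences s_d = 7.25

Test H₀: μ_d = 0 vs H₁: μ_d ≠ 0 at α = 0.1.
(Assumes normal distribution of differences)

df = n - 1 = 27
SE = s_d/√n = 7.25/√28 = 1.3701
t = d̄/SE = -4.39/1.3701 = -3.2041
Critical value: t_{0.05,27} = ±1.703
p-value ≈ 0.0035
Decision: reject H₀

Answer: t = -3.2041, reject H₀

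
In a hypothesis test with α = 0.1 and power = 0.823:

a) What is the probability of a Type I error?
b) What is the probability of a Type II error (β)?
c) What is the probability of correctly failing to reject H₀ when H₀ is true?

Answer: a) 0.1, b) 0.177, c) 0.9

Derivation:
a) Type I error probability = α = 0.1
b) Power = P(reject H₀ | H₁ true) = 1 - β = 0.823, so Type II error probability = β = 1 - Power = 0.177
c) P(fail to reject H₀ | H₀ true) = 1 - α = 0.9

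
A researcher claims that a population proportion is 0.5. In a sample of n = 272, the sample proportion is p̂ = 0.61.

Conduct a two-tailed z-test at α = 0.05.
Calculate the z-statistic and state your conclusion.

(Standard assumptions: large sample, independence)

Answer: z = 3.6283, reject H₀

Derivation:
H₀: p = 0.5, H₁: p ≠ 0.5
Standard error: SE = √(p₀(1-p₀)/n) = √(0.5×0.5/272) = 0.030317
z-statistic: z = (p̂ - p₀)/SE = (0.61 - 0.5)/0.030317 = 3.6283
Critical value: z_0.025 = ±1.960
p-value = 0.0003
Decision: reject H₀ at α = 0.05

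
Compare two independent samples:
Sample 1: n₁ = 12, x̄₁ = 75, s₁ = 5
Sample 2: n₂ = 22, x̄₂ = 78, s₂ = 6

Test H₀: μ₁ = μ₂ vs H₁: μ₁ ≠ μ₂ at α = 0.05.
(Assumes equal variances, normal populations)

Answer: t = -1.4728, fail to reject H₀

Derivation:
Pooled variance: s²_p = [11×5² + 21×6²]/(32) = 32.2188
s_p = 5.6762
SE = s_p×√(1/n₁ + 1/n₂) = 5.6762×√(1/12 + 1/22) = 2.0370
t = (x̄₁ - x̄₂)/SE = (75 - 78)/2.0370 = -1.4728
df = 32, t-critical = ±2.037
Decision: fail to reject H₀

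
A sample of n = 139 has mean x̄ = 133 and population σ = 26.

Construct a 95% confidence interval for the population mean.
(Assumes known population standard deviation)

Answer: (128.6776, 137.3224)

Derivation:
Confidence level: 95%, α = 0.05
z_0.025 = 1.960
SE = σ/√n = 26/√139 = 2.2053
Margin of error = 1.960 × 2.2053 = 4.3224
CI: x̄ ± margin = 133 ± 4.3224
CI: (128.6776, 137.3224)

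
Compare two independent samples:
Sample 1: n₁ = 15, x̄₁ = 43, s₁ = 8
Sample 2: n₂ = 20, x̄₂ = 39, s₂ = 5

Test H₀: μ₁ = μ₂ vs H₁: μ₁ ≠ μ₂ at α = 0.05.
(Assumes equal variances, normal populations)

Answer: t = 1.8169, fail to reject H₀

Derivation:
Pooled variance: s²_p = [14×8² + 19×5²]/(33) = 41.5455
s_p = 6.4456
SE = s_p×√(1/n₁ + 1/n₂) = 6.4456×√(1/15 + 1/20) = 2.2016
t = (x̄₁ - x̄₂)/SE = (43 - 39)/2.2016 = 1.8169
df = 33, t-critical = ±2.035
Decision: fail to reject H₀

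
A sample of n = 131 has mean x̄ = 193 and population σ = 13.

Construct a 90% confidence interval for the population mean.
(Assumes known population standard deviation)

Confidence level: 90%, α = 0.1
z_0.05 = 1.645
SE = σ/√n = 13/√131 = 1.1358
Margin of error = 1.645 × 1.1358 = 1.8684
CI: x̄ ± margin = 193 ± 1.8684
CI: (191.1316, 194.8684)

Answer: (191.1316, 194.8684)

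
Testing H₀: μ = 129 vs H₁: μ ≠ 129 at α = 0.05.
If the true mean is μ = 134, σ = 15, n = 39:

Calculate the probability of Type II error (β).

Answer: β ≈ 0.4515

Derivation:
SE = σ/√n = 15/√39 = 2.4019
Critical values: μ₀ ± z_0.025×SE = 129 ± 1.960×2.4019
Acceptance region: (124.2923, 133.7077)
Under H₁ (μ = 134): z_high = (133.7077 - 134)/2.4019 = -0.1217, z_low = (124.2923 - 134)/2.4019 = -4.0417
β = P(not reject | H₁) = Φ(-0.1217) - Φ(-4.0417) ≈ 0.4515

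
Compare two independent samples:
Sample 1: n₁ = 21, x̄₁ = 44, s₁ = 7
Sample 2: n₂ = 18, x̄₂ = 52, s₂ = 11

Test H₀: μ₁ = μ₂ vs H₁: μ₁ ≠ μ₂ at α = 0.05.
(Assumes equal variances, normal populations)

Pooled variance: s²_p = [20×7² + 17×11²]/(37) = 82.0811
s_p = 9.0599
SE = s_p×√(1/n₁ + 1/n₂) = 9.0599×√(1/21 + 1/18) = 2.9101
t = (x̄₁ - x̄₂)/SE = (44 - 52)/2.9101 = -2.7490
df = 37, t-critical = ±2.026
Decision: reject H₀

Answer: t = -2.7490, reject H₀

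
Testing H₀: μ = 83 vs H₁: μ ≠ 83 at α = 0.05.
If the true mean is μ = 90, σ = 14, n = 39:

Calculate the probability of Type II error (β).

SE = σ/√n = 14/√39 = 2.2418
Critical values: μ₀ ± z_0.025×SE = 83 ± 1.960×2.2418
Acceptance region: (78.6061, 87.3939)
Under H₁ (μ = 90): z_high = (87.3939 - 90)/2.2418 = -1.1625, z_low = (78.6061 - 90)/2.2418 = -5.0825
β = P(not reject | H₁) = Φ(-1.1625) - Φ(-5.0825) ≈ 0.1225

Answer: β ≈ 0.1225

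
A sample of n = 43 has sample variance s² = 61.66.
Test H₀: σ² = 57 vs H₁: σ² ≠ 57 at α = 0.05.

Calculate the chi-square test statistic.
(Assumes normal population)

Answer: χ² = 45.4337, fail to reject H₀

Derivation:
df = n - 1 = 42
χ² = (n-1)s²/σ₀² = 42×61.66/57 = 45.4337
Critical values: χ²_{0.975,42} = 25.999, χ²_{0.025,42} = 61.777
Rejection region: χ² < 25.999 or χ² > 61.777
Decision: fail to reject H₀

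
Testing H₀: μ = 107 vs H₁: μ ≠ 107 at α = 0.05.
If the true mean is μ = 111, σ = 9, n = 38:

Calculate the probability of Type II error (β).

SE = σ/√n = 9/√38 = 1.4600
Critical values: μ₀ ± z_0.025×SE = 107 ± 1.960×1.4600
Acceptance region: (104.1384, 109.8616)
Under H₁ (μ = 111): z_high = (109.8616 - 111)/1.4600 = -0.7797, z_low = (104.1384 - 111)/1.4600 = -4.6997
β = P(not reject | H₁) = Φ(-0.7797) - Φ(-4.6997) ≈ 0.2178

Answer: β ≈ 0.2178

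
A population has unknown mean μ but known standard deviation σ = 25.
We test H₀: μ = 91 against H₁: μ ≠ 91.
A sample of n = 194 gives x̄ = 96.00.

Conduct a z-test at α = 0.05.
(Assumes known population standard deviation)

Standard error: SE = σ/√n = 25/√194 = 1.7949
z-statistic: z = (x̄ - μ₀)/SE = (96.00 - 91)/1.7949 = 2.7857
Critical value: ±1.960
p-value = 0.0053
Decision: reject H₀

Answer: z = 2.7857, reject H₀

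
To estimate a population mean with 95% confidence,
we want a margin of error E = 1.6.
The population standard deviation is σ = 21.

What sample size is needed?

z_0.025 = 1.960
n = (z×σ/E)² = (1.960×21/1.6)²
n = 661.7756
Round up: n = 662

Answer: n = 662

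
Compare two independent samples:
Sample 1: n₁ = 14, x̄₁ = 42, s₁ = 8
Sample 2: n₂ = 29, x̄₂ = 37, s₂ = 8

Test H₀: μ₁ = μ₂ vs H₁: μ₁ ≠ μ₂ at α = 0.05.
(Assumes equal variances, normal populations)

Pooled variance: s²_p = [13×8² + 28×8²]/(41) = 64.0000
s_p = 8.0000
SE = s_p×√(1/n₁ + 1/n₂) = 8.0000×√(1/14 + 1/29) = 2.6035
t = (x̄₁ - x̄₂)/SE = (42 - 37)/2.6035 = 1.9205
df = 41, t-critical = ±2.020
Decision: fail to reject H₀

Answer: t = 1.9205, fail to reject H₀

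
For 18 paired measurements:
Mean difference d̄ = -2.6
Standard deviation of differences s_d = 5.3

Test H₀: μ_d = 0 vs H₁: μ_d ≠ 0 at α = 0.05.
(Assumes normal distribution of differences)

Answer: t = -2.0813, fail to reject H₀

Derivation:
df = n - 1 = 17
SE = s_d/√n = 5.3/√18 = 1.2492
t = d̄/SE = -2.6/1.2492 = -2.0813
Critical value: t_{0.025,17} = ±2.110
p-value ≈ 0.0528
Decision: fail to reject H₀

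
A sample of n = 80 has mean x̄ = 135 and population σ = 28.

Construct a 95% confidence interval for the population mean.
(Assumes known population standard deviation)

Confidence level: 95%, α = 0.05
z_0.025 = 1.960
SE = σ/√n = 28/√80 = 3.1305
Margin of error = 1.960 × 3.1305 = 6.1358
CI: x̄ ± margin = 135 ± 6.1358
CI: (128.8642, 141.1358)

Answer: (128.8642, 141.1358)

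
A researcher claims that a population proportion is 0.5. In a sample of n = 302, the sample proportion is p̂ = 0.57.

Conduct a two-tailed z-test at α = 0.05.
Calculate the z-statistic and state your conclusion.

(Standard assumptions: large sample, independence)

Answer: z = 2.4329, reject H₀

Derivation:
H₀: p = 0.5, H₁: p ≠ 0.5
Standard error: SE = √(p₀(1-p₀)/n) = √(0.5×0.5/302) = 0.028772
z-statistic: z = (p̂ - p₀)/SE = (0.57 - 0.5)/0.028772 = 2.4329
Critical value: z_0.025 = ±1.960
p-value = 0.0150
Decision: reject H₀ at α = 0.05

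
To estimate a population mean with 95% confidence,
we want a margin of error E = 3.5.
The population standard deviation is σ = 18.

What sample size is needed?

z_0.025 = 1.960
n = (z×σ/E)² = (1.960×18/3.5)²
n = 101.6064
Round up: n = 102

Answer: n = 102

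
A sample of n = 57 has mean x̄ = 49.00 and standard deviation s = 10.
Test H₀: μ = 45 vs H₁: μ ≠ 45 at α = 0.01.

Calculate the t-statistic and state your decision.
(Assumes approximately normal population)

Answer: t = 3.0200, reject H₀

Derivation:
df = n - 1 = 56
SE = s/√n = 10/√57 = 1.3245
t = (x̄ - μ₀)/SE = (49.00 - 45)/1.3245 = 3.0200
Critical value: t_{0.005,56} = ±2.667
p-value ≈ 0.0038
Decision: reject H₀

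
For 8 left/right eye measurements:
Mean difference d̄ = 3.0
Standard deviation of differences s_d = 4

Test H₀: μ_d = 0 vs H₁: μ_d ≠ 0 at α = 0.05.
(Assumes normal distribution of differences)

Answer: t = 2.1213, fail to reject H₀

Derivation:
df = n - 1 = 7
SE = s_d/√n = 4/√8 = 1.4142
t = d̄/SE = 3.0/1.4142 = 2.1213
Critical value: t_{0.025,7} = ±2.365
p-value ≈ 0.0716
Decision: fail to reject H₀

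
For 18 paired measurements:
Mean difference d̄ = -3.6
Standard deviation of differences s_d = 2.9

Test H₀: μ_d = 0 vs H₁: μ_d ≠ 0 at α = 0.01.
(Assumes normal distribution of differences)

Answer: t = -5.2670, reject H₀

Derivation:
df = n - 1 = 17
SE = s_d/√n = 2.9/√18 = 0.6835
t = d̄/SE = -3.6/0.6835 = -5.2670
Critical value: t_{0.005,17} = ±2.898
p-value ≈ 0.0001
Decision: reject H₀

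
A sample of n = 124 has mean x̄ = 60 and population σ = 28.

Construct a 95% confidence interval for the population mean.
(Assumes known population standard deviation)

Confidence level: 95%, α = 0.05
z_0.025 = 1.960
SE = σ/√n = 28/√124 = 2.5145
Margin of error = 1.960 × 2.5145 = 4.9284
CI: x̄ ± margin = 60 ± 4.9284
CI: (55.0716, 64.9284)

Answer: (55.0716, 64.9284)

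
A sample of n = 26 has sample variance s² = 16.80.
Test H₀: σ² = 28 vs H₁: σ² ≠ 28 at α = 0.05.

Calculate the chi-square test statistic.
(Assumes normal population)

df = n - 1 = 25
χ² = (n-1)s²/σ₀² = 25×16.80/28 = 15.0000
Critical values: χ²_{0.975,25} = 13.120, χ²_{0.025,25} = 40.646
Rejection region: χ² < 13.120 or χ² > 40.646
Decision: fail to reject H₀

Answer: χ² = 15.0000, fail to reject H₀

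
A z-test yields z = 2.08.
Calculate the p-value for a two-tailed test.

Answer: p-value ≈ 0.0375

Derivation:
For z = 2.08:
p = 2×P(Z > |2.08|) = 2×(1 - Φ(2.08)) = 0.0375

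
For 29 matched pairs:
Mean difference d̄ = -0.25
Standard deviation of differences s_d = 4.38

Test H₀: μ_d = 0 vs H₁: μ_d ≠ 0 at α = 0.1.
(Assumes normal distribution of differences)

df = n - 1 = 28
SE = s_d/√n = 4.38/√29 = 0.8133
t = d̄/SE = -0.25/0.8133 = -0.3074
Critical value: t_{0.05,28} = ±1.701
p-value ≈ 0.7608
Decision: fail to reject H₀

Answer: t = -0.3074, fail to reject H₀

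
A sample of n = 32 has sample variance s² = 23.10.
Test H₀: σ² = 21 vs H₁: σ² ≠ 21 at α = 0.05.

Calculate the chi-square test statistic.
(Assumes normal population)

df = n - 1 = 31
χ² = (n-1)s²/σ₀² = 31×23.10/21 = 34.1000
Critical values: χ²_{0.975,31} = 17.539, χ²_{0.025,31} = 48.232
Rejection region: χ² < 17.539 or χ² > 48.232
Decision: fail to reject H₀

Answer: χ² = 34.1000, fail to reject H₀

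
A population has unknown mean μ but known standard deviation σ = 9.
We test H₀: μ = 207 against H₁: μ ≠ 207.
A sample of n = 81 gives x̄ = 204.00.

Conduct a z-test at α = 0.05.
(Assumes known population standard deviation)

Standard error: SE = σ/√n = 9/√81 = 1.0000
z-statistic: z = (x̄ - μ₀)/SE = (204.00 - 207)/1.0000 = -3.0000
Critical value: ±1.960
p-value = 0.0027
Decision: reject H₀

Answer: z = -3.0000, reject H₀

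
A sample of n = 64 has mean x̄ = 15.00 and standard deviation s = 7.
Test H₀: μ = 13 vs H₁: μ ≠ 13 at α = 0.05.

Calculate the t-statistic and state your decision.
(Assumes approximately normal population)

Answer: t = 2.2857, reject H₀

Derivation:
df = n - 1 = 63
SE = s/√n = 7/√64 = 0.8750
t = (x̄ - μ₀)/SE = (15.00 - 13)/0.8750 = 2.2857
Critical value: t_{0.025,63} = ±1.998
p-value ≈ 0.0256
Decision: reject H₀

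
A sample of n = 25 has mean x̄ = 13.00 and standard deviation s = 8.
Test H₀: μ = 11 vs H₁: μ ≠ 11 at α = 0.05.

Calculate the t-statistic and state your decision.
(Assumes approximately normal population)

Answer: t = 1.2500, fail to reject H₀

Derivation:
df = n - 1 = 24
SE = s/√n = 8/√25 = 1.6000
t = (x̄ - μ₀)/SE = (13.00 - 11)/1.6000 = 1.2500
Critical value: t_{0.025,24} = ±2.064
p-value ≈ 0.2234
Decision: fail to reject H₀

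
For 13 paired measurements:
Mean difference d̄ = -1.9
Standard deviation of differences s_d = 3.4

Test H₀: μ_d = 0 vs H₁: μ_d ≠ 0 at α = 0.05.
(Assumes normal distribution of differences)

df = n - 1 = 12
SE = s_d/√n = 3.4/√13 = 0.9430
t = d̄/SE = -1.9/0.9430 = -2.0148
Critical value: t_{0.025,12} = ±2.179
p-value ≈ 0.0669
Decision: fail to reject H₀

Answer: t = -2.0148, fail to reject H₀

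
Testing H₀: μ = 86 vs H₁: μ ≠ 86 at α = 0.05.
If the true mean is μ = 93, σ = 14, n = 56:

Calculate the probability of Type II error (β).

SE = σ/√n = 14/√56 = 1.8708
Critical values: μ₀ ± z_0.025×SE = 86 ± 1.960×1.8708
Acceptance region: (82.3332, 89.6668)
Under H₁ (μ = 93): z_high = (89.6668 - 93)/1.8708 = -1.7817, z_low = (82.3332 - 93)/1.8708 = -5.7017
β = P(not reject | H₁) = Φ(-1.7817) - Φ(-5.7017) ≈ 0.0374

Answer: β ≈ 0.0374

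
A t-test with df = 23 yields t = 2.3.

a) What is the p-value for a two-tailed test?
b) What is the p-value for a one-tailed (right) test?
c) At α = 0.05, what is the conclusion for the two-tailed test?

Using t-distribution with df = 23:
a) Two-tailed: p = 2×P(T > 2.3) = 0.0309
b) One-tailed: p = P(T > 2.3) = 0.0154
c) 0.0309 < 0.05, reject H₀

Answer: a) 0.0309, b) 0.0154, c) reject H₀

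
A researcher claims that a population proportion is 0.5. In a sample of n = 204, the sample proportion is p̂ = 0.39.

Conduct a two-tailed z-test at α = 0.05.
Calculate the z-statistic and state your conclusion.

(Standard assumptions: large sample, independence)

H₀: p = 0.5, H₁: p ≠ 0.5
Standard error: SE = √(p₀(1-p₀)/n) = √(0.5×0.5/204) = 0.035007
z-statistic: z = (p̂ - p₀)/SE = (0.39 - 0.5)/0.035007 = -3.1422
Critical value: z_0.025 = ±1.960
p-value = 0.0017
Decision: reject H₀ at α = 0.05

Answer: z = -3.1422, reject H₀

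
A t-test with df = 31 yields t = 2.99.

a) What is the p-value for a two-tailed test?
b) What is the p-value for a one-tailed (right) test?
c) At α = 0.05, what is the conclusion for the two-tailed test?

Using t-distribution with df = 31:
a) Two-tailed: p = 2×P(T > 2.99) = 0.0054
b) One-tailed: p = P(T > 2.99) = 0.0027
c) 0.0054 < 0.05, reject H₀

Answer: a) 0.0054, b) 0.0027, c) reject H₀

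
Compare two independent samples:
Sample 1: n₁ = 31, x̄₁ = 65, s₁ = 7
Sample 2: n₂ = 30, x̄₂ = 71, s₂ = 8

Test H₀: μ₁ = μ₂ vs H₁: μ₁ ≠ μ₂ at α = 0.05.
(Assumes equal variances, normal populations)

Answer: t = -3.1203, reject H₀

Derivation:
Pooled variance: s²_p = [30×7² + 29×8²]/(59) = 56.3729
s_p = 7.5082
SE = s_p×√(1/n₁ + 1/n₂) = 7.5082×√(1/31 + 1/30) = 1.9229
t = (x̄₁ - x̄₂)/SE = (65 - 71)/1.9229 = -3.1203
df = 59, t-critical = ±2.001
Decision: reject H₀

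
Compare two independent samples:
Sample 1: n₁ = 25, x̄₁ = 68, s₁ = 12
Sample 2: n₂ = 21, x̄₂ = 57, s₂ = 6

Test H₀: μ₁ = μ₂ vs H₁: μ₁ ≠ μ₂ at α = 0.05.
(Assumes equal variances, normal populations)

Pooled variance: s²_p = [24×12² + 20×6²]/(44) = 94.9091
s_p = 9.7421
SE = s_p×√(1/n₁ + 1/n₂) = 9.7421×√(1/25 + 1/21) = 2.8837
t = (x̄₁ - x̄₂)/SE = (68 - 57)/2.8837 = 3.8145
df = 44, t-critical = ±2.015
Decision: reject H₀

Answer: t = 3.8145, reject H₀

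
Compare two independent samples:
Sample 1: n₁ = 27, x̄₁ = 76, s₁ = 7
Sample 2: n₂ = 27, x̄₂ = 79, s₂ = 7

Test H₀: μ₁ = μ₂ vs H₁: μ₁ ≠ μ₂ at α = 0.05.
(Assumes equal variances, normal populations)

Answer: t = -1.5746, fail to reject H₀

Derivation:
Pooled variance: s²_p = [26×7² + 26×7²]/(52) = 49.0000
s_p = 7.0000
SE = s_p×√(1/n₁ + 1/n₂) = 7.0000×√(1/27 + 1/27) = 1.9052
t = (x̄₁ - x̄₂)/SE = (76 - 79)/1.9052 = -1.5746
df = 52, t-critical = ±2.007
Decision: fail to reject H₀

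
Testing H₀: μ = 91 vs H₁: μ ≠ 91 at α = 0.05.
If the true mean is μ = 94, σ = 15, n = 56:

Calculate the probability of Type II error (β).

Answer: β ≈ 0.6782

Derivation:
SE = σ/√n = 15/√56 = 2.0045
Critical values: μ₀ ± z_0.025×SE = 91 ± 1.960×2.0045
Acceptance region: (87.0712, 94.9288)
Under H₁ (μ = 94): z_high = (94.9288 - 94)/2.0045 = 0.4634, z_low = (87.0712 - 94)/2.0045 = -3.4566
β = P(not reject | H₁) = Φ(0.4634) - Φ(-3.4566) ≈ 0.6782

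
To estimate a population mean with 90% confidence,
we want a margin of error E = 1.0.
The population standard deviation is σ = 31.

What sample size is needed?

z_0.05 = 1.645
n = (z×σ/E)² = (1.645×31/1.0)²
n = 2600.4900
Round up: n = 2601

Answer: n = 2601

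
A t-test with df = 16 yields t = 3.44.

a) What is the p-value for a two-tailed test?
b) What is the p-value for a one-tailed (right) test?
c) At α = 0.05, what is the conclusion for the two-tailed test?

Answer: a) 0.0034, b) 0.0017, c) reject H₀

Derivation:
Using t-distribution with df = 16:
a) Two-tailed: p = 2×P(T > 3.44) = 0.0034
b) One-tailed: p = P(T > 3.44) = 0.0017
c) 0.0034 < 0.05, reject H₀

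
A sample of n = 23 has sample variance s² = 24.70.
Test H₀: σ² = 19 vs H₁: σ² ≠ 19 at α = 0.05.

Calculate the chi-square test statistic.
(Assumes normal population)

df = n - 1 = 22
χ² = (n-1)s²/σ₀² = 22×24.70/19 = 28.6000
Critical values: χ²_{0.975,22} = 10.982, χ²_{0.025,22} = 36.781
Rejection region: χ² < 10.982 or χ² > 36.781
Decision: fail to reject H₀

Answer: χ² = 28.6000, fail to reject H₀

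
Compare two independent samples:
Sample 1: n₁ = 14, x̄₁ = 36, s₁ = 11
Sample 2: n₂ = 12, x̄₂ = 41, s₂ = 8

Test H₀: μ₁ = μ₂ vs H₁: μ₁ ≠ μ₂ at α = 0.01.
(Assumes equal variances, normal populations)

Answer: t = -1.3048, fail to reject H₀

Derivation:
Pooled variance: s²_p = [13×11² + 11×8²]/(24) = 94.8750
s_p = 9.7404
SE = s_p×√(1/n₁ + 1/n₂) = 9.7404×√(1/14 + 1/12) = 3.8319
t = (x̄₁ - x̄₂)/SE = (36 - 41)/3.8319 = -1.3048
df = 24, t-critical = ±2.797
Decision: fail to reject H₀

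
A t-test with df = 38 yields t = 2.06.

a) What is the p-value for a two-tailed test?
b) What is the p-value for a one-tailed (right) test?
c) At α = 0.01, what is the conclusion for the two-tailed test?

Answer: a) 0.0463, b) 0.0231, c) fail to reject H₀

Derivation:
Using t-distribution with df = 38:
a) Two-tailed: p = 2×P(T > 2.06) = 0.0463
b) One-tailed: p = P(T > 2.06) = 0.0231
c) 0.0463 ≥ 0.01, fail to reject H₀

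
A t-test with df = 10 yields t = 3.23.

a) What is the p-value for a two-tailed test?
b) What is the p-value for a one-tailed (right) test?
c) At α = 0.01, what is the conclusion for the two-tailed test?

Using t-distribution with df = 10:
a) Two-tailed: p = 2×P(T > 3.23) = 0.0090
b) One-tailed: p = P(T > 3.23) = 0.0045
c) 0.0090 < 0.01, reject H₀

Answer: a) 0.0090, b) 0.0045, c) reject H₀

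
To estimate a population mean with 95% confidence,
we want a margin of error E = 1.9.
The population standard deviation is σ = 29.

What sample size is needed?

Answer: n = 895

Derivation:
z_0.025 = 1.960
n = (z×σ/E)² = (1.960×29/1.9)²
n = 894.9545
Round up: n = 895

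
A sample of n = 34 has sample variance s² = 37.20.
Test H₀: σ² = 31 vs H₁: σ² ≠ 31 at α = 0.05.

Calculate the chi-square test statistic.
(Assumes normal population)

Answer: χ² = 39.6000, fail to reject H₀

Derivation:
df = n - 1 = 33
χ² = (n-1)s²/σ₀² = 33×37.20/31 = 39.6000
Critical values: χ²_{0.975,33} = 19.047, χ²_{0.025,33} = 50.725
Rejection region: χ² < 19.047 or χ² > 50.725
Decision: fail to reject H₀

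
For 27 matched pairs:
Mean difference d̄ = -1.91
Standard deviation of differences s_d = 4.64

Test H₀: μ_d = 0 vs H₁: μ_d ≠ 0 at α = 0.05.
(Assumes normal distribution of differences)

df = n - 1 = 26
SE = s_d/√n = 4.64/√27 = 0.8930
t = d̄/SE = -1.91/0.8930 = -2.1389
Critical value: t_{0.025,26} = ±2.056
p-value ≈ 0.0420
Decision: reject H₀

Answer: t = -2.1389, reject H₀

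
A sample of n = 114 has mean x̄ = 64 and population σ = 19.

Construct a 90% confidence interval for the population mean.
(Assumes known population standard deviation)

Answer: (61.0727, 66.9273)

Derivation:
Confidence level: 90%, α = 0.1
z_0.05 = 1.645
SE = σ/√n = 19/√114 = 1.7795
Margin of error = 1.645 × 1.7795 = 2.9273
CI: x̄ ± margin = 64 ± 2.9273
CI: (61.0727, 66.9273)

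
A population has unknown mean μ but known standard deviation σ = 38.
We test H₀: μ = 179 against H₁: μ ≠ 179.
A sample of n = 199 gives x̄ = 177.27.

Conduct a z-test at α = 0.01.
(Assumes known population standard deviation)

Answer: z = -0.6422, fail to reject H₀

Derivation:
Standard error: SE = σ/√n = 38/√199 = 2.6937
z-statistic: z = (x̄ - μ₀)/SE = (177.27 - 179)/2.6937 = -0.6422
Critical value: ±2.576
p-value = 0.5207
Decision: fail to reject H₀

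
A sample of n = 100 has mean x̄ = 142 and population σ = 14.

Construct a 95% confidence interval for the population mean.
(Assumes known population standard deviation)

Answer: (139.2560, 144.7440)

Derivation:
Confidence level: 95%, α = 0.05
z_0.025 = 1.960
SE = σ/√n = 14/√100 = 1.4000
Margin of error = 1.960 × 1.4000 = 2.7440
CI: x̄ ± margin = 142 ± 2.7440
CI: (139.2560, 144.7440)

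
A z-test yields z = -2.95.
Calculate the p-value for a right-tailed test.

For z = -2.95:
p = P(Z > -2.95) = 1 - Φ(-2.95) = 0.9984

Answer: p-value ≈ 0.9984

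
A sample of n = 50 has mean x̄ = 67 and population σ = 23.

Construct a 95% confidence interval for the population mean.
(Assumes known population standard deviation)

Answer: (60.6247, 73.3753)

Derivation:
Confidence level: 95%, α = 0.05
z_0.025 = 1.960
SE = σ/√n = 23/√50 = 3.2527
Margin of error = 1.960 × 3.2527 = 6.3753
CI: x̄ ± margin = 67 ± 6.3753
CI: (60.6247, 73.3753)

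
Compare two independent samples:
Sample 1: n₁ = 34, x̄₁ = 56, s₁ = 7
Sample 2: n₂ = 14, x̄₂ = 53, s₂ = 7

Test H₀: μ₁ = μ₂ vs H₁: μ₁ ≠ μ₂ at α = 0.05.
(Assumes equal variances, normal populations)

Answer: t = 1.3496, fail to reject H₀

Derivation:
Pooled variance: s²_p = [33×7² + 13×7²]/(46) = 49.0000
s_p = 7.0000
SE = s_p×√(1/n₁ + 1/n₂) = 7.0000×√(1/34 + 1/14) = 2.2229
t = (x̄₁ - x̄₂)/SE = (56 - 53)/2.2229 = 1.3496
df = 46, t-critical = ±2.013
Decision: fail to reject H₀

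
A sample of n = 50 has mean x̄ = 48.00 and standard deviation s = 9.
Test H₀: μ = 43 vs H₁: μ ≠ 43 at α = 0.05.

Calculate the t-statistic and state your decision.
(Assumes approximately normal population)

df = n - 1 = 49
SE = s/√n = 9/√50 = 1.2728
t = (x̄ - μ₀)/SE = (48.00 - 43)/1.2728 = 3.9283
Critical value: t_{0.025,49} = ±2.010
p-value ≈ 0.0003
Decision: reject H₀

Answer: t = 3.9283, reject H₀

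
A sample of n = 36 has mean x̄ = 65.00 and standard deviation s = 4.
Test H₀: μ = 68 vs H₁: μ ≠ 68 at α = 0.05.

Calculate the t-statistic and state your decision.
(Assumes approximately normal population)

df = n - 1 = 35
SE = s/√n = 4/√36 = 0.6667
t = (x̄ - μ₀)/SE = (65.00 - 68)/0.6667 = -4.4998
Critical value: t_{0.025,35} = ±2.030
p-value ≈ 0.0001
Decision: reject H₀

Answer: t = -4.4998, reject H₀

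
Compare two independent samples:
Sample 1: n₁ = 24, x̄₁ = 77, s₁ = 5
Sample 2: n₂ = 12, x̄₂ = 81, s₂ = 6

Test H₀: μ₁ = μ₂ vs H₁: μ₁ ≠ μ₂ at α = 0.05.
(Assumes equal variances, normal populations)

Answer: t = -2.1171, reject H₀

Derivation:
Pooled variance: s²_p = [23×5² + 11×6²]/(34) = 28.5588
s_p = 5.3440
SE = s_p×√(1/n₁ + 1/n₂) = 5.3440×√(1/24 + 1/12) = 1.8894
t = (x̄₁ - x̄₂)/SE = (77 - 81)/1.8894 = -2.1171
df = 34, t-critical = ±2.032
Decision: reject H₀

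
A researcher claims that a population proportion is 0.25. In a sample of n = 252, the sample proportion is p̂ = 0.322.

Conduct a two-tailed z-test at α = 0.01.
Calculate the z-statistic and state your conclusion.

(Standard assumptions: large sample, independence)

H₀: p = 0.25, H₁: p ≠ 0.25
Standard error: SE = √(p₀(1-p₀)/n) = √(0.25×0.75/252) = 0.027277
z-statistic: z = (p̂ - p₀)/SE = (0.322 - 0.25)/0.027277 = 2.6396
Critical value: z_0.005 = ±2.576
p-value = 0.0083
Decision: reject H₀ at α = 0.01

Answer: z = 2.6396, reject H₀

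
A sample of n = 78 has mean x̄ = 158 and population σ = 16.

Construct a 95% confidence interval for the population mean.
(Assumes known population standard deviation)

Confidence level: 95%, α = 0.05
z_0.025 = 1.960
SE = σ/√n = 16/√78 = 1.8116
Margin of error = 1.960 × 1.8116 = 3.5507
CI: x̄ ± margin = 158 ± 3.5507
CI: (154.4493, 161.5507)

Answer: (154.4493, 161.5507)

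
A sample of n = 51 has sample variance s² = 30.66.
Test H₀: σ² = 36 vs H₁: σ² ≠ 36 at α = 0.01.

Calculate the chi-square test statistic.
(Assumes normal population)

Answer: χ² = 42.5833, fail to reject H₀

Derivation:
df = n - 1 = 50
χ² = (n-1)s²/σ₀² = 50×30.66/36 = 42.5833
Critical values: χ²_{0.995,50} = 27.991, χ²_{0.005,50} = 79.490
Rejection region: χ² < 27.991 or χ² > 79.490
Decision: fail to reject H₀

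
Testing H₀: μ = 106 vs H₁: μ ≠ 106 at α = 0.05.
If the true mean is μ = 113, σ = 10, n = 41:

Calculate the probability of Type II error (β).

Answer: β ≈ 0.0058

Derivation:
SE = σ/√n = 10/√41 = 1.5617
Critical values: μ₀ ± z_0.025×SE = 106 ± 1.960×1.5617
Acceptance region: (102.9391, 109.0609)
Under H₁ (μ = 113): z_high = (109.0609 - 113)/1.5617 = -2.5223, z_low = (102.9391 - 113)/1.5617 = -6.4423
β = P(not reject | H₁) = Φ(-2.5223) - Φ(-6.4423) ≈ 0.0058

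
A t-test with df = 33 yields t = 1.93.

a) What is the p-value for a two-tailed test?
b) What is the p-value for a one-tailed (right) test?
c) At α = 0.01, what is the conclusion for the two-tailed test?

Using t-distribution with df = 33:
a) Two-tailed: p = 2×P(T > 1.93) = 0.0622
b) One-tailed: p = P(T > 1.93) = 0.0311
c) 0.0622 ≥ 0.01, fail to reject H₀

Answer: a) 0.0622, b) 0.0311, c) fail to reject H₀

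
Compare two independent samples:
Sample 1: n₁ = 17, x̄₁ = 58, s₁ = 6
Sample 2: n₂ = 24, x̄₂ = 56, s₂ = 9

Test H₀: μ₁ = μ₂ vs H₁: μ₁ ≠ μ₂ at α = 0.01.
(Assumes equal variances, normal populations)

Pooled variance: s²_p = [16×6² + 23×9²]/(39) = 62.5385
s_p = 7.9081
SE = s_p×√(1/n₁ + 1/n₂) = 7.9081×√(1/17 + 1/24) = 2.5069
t = (x̄₁ - x̄₂)/SE = (58 - 56)/2.5069 = 0.7978
df = 39, t-critical = ±2.708
Decision: fail to reject H₀

Answer: t = 0.7978, fail to reject H₀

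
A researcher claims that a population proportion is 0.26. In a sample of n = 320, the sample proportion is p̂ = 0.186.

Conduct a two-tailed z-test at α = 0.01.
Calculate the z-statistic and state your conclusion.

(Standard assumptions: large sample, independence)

H₀: p = 0.26, H₁: p ≠ 0.26
Standard error: SE = √(p₀(1-p₀)/n) = √(0.26×0.74/320) = 0.024520
z-statistic: z = (p̂ - p₀)/SE = (0.186 - 0.26)/0.024520 = -3.0179
Critical value: z_0.005 = ±2.576
p-value = 0.0025
Decision: reject H₀ at α = 0.01

Answer: z = -3.0179, reject H₀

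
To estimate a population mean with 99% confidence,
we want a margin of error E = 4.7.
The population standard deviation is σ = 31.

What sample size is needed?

z_0.005 = 2.576
n = (z×σ/E)² = (2.576×31/4.7)²
n = 288.6818
Round up: n = 289

Answer: n = 289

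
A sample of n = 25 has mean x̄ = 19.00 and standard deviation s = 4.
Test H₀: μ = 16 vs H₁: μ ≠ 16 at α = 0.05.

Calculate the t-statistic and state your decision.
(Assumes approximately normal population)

Answer: t = 3.7500, reject H₀

Derivation:
df = n - 1 = 24
SE = s/√n = 4/√25 = 0.8000
t = (x̄ - μ₀)/SE = (19.00 - 16)/0.8000 = 3.7500
Critical value: t_{0.025,24} = ±2.064
p-value ≈ 0.0010
Decision: reject H₀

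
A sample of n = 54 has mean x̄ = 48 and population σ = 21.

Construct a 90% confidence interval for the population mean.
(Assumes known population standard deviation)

Answer: (43.2991, 52.7009)

Derivation:
Confidence level: 90%, α = 0.1
z_0.05 = 1.645
SE = σ/√n = 21/√54 = 2.8577
Margin of error = 1.645 × 2.8577 = 4.7009
CI: x̄ ± margin = 48 ± 4.7009
CI: (43.2991, 52.7009)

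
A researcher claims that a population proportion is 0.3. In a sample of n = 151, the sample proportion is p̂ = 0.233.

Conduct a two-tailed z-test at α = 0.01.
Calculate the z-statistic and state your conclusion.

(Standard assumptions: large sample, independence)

H₀: p = 0.3, H₁: p ≠ 0.3
Standard error: SE = √(p₀(1-p₀)/n) = √(0.3×0.7/151) = 0.037292
z-statistic: z = (p̂ - p₀)/SE = (0.233 - 0.3)/0.037292 = -1.7966
Critical value: z_0.005 = ±2.576
p-value = 0.0724
Decision: fail to reject H₀ at α = 0.01

Answer: z = -1.7966, fail to reject H₀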